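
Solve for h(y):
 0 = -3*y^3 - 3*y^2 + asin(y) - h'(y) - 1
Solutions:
 h(y) = C1 - 3*y^4/4 - y^3 + y*asin(y) - y + sqrt(1 - y^2)


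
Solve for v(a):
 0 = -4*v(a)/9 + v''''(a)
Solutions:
 v(a) = C1*exp(-sqrt(6)*a/3) + C2*exp(sqrt(6)*a/3) + C3*sin(sqrt(6)*a/3) + C4*cos(sqrt(6)*a/3)


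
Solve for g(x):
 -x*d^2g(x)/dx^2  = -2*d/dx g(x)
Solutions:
 g(x) = C1 + C2*x^3


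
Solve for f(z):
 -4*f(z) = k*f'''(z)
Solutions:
 f(z) = C1*exp(2^(2/3)*z*(-1/k)^(1/3)) + C2*exp(2^(2/3)*z*(-1/k)^(1/3)*(-1 + sqrt(3)*I)/2) + C3*exp(-2^(2/3)*z*(-1/k)^(1/3)*(1 + sqrt(3)*I)/2)


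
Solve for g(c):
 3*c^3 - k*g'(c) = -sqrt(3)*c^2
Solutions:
 g(c) = C1 + 3*c^4/(4*k) + sqrt(3)*c^3/(3*k)


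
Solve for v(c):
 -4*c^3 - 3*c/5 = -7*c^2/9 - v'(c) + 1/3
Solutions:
 v(c) = C1 + c^4 - 7*c^3/27 + 3*c^2/10 + c/3


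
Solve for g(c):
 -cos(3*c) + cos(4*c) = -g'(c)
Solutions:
 g(c) = C1 + sin(3*c)/3 - sin(4*c)/4


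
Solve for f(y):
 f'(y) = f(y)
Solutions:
 f(y) = C1*exp(y)


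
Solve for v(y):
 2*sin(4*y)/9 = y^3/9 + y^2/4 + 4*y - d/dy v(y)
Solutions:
 v(y) = C1 + y^4/36 + y^3/12 + 2*y^2 + cos(4*y)/18


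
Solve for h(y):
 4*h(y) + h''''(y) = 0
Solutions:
 h(y) = (C1*sin(y) + C2*cos(y))*exp(-y) + (C3*sin(y) + C4*cos(y))*exp(y)


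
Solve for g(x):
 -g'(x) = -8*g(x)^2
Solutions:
 g(x) = -1/(C1 + 8*x)


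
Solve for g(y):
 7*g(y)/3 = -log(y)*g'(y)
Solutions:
 g(y) = C1*exp(-7*li(y)/3)


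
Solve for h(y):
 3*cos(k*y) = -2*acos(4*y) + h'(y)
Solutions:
 h(y) = C1 + 2*y*acos(4*y) - sqrt(1 - 16*y^2)/2 + 3*Piecewise((sin(k*y)/k, Ne(k, 0)), (y, True))


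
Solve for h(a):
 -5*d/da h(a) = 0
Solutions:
 h(a) = C1


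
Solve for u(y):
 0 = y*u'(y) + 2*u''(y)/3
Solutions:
 u(y) = C1 + C2*erf(sqrt(3)*y/2)


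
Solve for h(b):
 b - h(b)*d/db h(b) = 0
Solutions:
 h(b) = -sqrt(C1 + b^2)
 h(b) = sqrt(C1 + b^2)


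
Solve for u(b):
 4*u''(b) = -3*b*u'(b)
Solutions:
 u(b) = C1 + C2*erf(sqrt(6)*b/4)


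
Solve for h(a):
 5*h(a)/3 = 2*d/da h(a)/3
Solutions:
 h(a) = C1*exp(5*a/2)


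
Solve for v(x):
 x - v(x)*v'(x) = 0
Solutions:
 v(x) = -sqrt(C1 + x^2)
 v(x) = sqrt(C1 + x^2)


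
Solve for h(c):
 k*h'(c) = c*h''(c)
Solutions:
 h(c) = C1 + c^(re(k) + 1)*(C2*sin(log(c)*Abs(im(k))) + C3*cos(log(c)*im(k)))


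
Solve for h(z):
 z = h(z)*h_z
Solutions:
 h(z) = -sqrt(C1 + z^2)
 h(z) = sqrt(C1 + z^2)


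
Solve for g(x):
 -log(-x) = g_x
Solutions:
 g(x) = C1 - x*log(-x) + x


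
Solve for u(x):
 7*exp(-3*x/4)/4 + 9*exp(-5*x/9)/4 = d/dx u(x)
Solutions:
 u(x) = C1 - 7*exp(-3*x/4)/3 - 81*exp(-5*x/9)/20


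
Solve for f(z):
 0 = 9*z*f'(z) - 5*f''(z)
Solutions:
 f(z) = C1 + C2*erfi(3*sqrt(10)*z/10)


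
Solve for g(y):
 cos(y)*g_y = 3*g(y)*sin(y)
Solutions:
 g(y) = C1/cos(y)^3


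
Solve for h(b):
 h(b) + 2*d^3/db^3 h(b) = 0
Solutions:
 h(b) = C3*exp(-2^(2/3)*b/2) + (C1*sin(2^(2/3)*sqrt(3)*b/4) + C2*cos(2^(2/3)*sqrt(3)*b/4))*exp(2^(2/3)*b/4)


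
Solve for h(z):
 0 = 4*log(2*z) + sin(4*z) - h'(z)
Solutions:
 h(z) = C1 + 4*z*log(z) - 4*z + 4*z*log(2) - cos(4*z)/4


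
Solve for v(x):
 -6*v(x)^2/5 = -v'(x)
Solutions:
 v(x) = -5/(C1 + 6*x)


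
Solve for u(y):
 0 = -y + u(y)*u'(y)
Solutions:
 u(y) = -sqrt(C1 + y^2)
 u(y) = sqrt(C1 + y^2)


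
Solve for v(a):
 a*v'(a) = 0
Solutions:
 v(a) = C1


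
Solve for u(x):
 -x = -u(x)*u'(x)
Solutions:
 u(x) = -sqrt(C1 + x^2)
 u(x) = sqrt(C1 + x^2)


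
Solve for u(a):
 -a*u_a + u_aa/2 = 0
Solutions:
 u(a) = C1 + C2*erfi(a)


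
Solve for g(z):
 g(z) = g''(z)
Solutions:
 g(z) = C1*exp(-z) + C2*exp(z)


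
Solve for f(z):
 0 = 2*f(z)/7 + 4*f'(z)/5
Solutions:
 f(z) = C1*exp(-5*z/14)


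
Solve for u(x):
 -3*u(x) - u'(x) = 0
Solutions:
 u(x) = C1*exp(-3*x)


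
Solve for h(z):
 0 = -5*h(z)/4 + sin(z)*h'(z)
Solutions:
 h(z) = C1*(cos(z) - 1)^(5/8)/(cos(z) + 1)^(5/8)


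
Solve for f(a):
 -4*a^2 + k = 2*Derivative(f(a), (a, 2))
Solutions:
 f(a) = C1 + C2*a - a^4/6 + a^2*k/4


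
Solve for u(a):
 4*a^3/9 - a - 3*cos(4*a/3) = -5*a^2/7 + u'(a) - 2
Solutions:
 u(a) = C1 + a^4/9 + 5*a^3/21 - a^2/2 + 2*a - 9*sin(4*a/3)/4


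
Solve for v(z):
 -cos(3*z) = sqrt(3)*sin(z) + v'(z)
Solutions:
 v(z) = C1 - sin(3*z)/3 + sqrt(3)*cos(z)


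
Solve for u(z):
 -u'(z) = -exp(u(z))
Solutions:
 u(z) = log(-1/(C1 + z))


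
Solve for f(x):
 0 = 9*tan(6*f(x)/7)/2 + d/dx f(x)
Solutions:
 f(x) = -7*asin(C1*exp(-27*x/7))/6 + 7*pi/6
 f(x) = 7*asin(C1*exp(-27*x/7))/6


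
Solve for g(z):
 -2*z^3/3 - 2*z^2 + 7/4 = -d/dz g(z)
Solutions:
 g(z) = C1 + z^4/6 + 2*z^3/3 - 7*z/4


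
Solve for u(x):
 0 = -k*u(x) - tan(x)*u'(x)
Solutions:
 u(x) = C1*exp(-k*log(sin(x)))


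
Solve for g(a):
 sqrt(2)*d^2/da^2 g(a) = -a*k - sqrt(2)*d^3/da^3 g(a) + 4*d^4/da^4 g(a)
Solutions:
 g(a) = C1 + C2*a + C3*exp(sqrt(2)*a*(1 - sqrt(1 + 8*sqrt(2)))/8) + C4*exp(sqrt(2)*a*(1 + sqrt(1 + 8*sqrt(2)))/8) - sqrt(2)*a^3*k/12 + sqrt(2)*a^2*k/4


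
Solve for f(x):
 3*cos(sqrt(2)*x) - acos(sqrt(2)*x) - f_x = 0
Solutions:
 f(x) = C1 - x*acos(sqrt(2)*x) + sqrt(2)*sqrt(1 - 2*x^2)/2 + 3*sqrt(2)*sin(sqrt(2)*x)/2


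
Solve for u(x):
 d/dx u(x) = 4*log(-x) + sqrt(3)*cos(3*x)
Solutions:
 u(x) = C1 + 4*x*log(-x) - 4*x + sqrt(3)*sin(3*x)/3


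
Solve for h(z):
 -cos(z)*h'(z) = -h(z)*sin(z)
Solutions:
 h(z) = C1/cos(z)


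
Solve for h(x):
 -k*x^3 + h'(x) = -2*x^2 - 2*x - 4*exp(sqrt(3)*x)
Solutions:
 h(x) = C1 + k*x^4/4 - 2*x^3/3 - x^2 - 4*sqrt(3)*exp(sqrt(3)*x)/3


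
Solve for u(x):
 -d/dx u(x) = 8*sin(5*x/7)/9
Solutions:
 u(x) = C1 + 56*cos(5*x/7)/45


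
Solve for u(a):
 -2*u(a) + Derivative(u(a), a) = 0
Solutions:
 u(a) = C1*exp(2*a)


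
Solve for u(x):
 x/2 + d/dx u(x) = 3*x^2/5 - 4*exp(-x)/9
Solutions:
 u(x) = C1 + x^3/5 - x^2/4 + 4*exp(-x)/9


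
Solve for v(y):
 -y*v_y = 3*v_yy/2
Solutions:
 v(y) = C1 + C2*erf(sqrt(3)*y/3)


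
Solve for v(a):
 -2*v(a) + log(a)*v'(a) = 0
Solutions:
 v(a) = C1*exp(2*li(a))


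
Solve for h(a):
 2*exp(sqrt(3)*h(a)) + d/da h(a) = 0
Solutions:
 h(a) = sqrt(3)*(2*log(1/(C1 + 2*a)) - log(3))/6


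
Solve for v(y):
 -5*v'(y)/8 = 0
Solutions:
 v(y) = C1


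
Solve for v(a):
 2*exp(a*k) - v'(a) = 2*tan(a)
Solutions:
 v(a) = C1 + 2*Piecewise((exp(a*k)/k, Ne(k, 0)), (a, True)) + 2*log(cos(a))


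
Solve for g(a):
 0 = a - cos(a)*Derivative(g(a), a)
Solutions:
 g(a) = C1 + Integral(a/cos(a), a)


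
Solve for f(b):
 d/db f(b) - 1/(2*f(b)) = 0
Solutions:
 f(b) = -sqrt(C1 + b)
 f(b) = sqrt(C1 + b)


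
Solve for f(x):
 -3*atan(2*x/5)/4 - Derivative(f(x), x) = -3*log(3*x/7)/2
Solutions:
 f(x) = C1 + 3*x*log(x)/2 - 3*x*atan(2*x/5)/4 - 3*x*log(7)/2 - 3*x/2 + 3*x*log(3)/2 + 15*log(4*x^2 + 25)/16


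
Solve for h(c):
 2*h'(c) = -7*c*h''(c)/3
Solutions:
 h(c) = C1 + C2*c^(1/7)


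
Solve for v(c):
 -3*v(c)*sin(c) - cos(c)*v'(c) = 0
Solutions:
 v(c) = C1*cos(c)^3


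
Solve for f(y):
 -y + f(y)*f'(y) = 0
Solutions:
 f(y) = -sqrt(C1 + y^2)
 f(y) = sqrt(C1 + y^2)


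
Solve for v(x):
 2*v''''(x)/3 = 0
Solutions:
 v(x) = C1 + C2*x + C3*x^2 + C4*x^3


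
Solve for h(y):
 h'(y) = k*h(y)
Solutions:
 h(y) = C1*exp(k*y)


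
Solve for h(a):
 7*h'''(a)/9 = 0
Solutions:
 h(a) = C1 + C2*a + C3*a^2


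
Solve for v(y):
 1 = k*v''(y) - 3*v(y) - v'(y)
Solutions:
 v(y) = C1*exp(y*(1 - sqrt(12*k + 1))/(2*k)) + C2*exp(y*(sqrt(12*k + 1) + 1)/(2*k)) - 1/3


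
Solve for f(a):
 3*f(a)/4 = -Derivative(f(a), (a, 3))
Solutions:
 f(a) = C3*exp(-6^(1/3)*a/2) + (C1*sin(2^(1/3)*3^(5/6)*a/4) + C2*cos(2^(1/3)*3^(5/6)*a/4))*exp(6^(1/3)*a/4)


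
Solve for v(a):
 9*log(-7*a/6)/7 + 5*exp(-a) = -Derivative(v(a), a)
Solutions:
 v(a) = C1 - 9*a*log(-a)/7 + 9*a*(-log(7) + 1 + log(6))/7 + 5*exp(-a)


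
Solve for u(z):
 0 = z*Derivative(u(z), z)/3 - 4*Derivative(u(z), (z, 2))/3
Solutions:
 u(z) = C1 + C2*erfi(sqrt(2)*z/4)


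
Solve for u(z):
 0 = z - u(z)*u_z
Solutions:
 u(z) = -sqrt(C1 + z^2)
 u(z) = sqrt(C1 + z^2)


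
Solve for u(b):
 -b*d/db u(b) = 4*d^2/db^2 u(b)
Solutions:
 u(b) = C1 + C2*erf(sqrt(2)*b/4)


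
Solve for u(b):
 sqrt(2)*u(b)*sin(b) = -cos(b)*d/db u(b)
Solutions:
 u(b) = C1*cos(b)^(sqrt(2))


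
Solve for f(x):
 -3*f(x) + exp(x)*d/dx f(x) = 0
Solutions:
 f(x) = C1*exp(-3*exp(-x))


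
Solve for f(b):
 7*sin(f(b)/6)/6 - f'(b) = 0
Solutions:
 -7*b/6 + 3*log(cos(f(b)/6) - 1) - 3*log(cos(f(b)/6) + 1) = C1


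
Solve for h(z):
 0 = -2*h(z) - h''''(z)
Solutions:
 h(z) = (C1*sin(2^(3/4)*z/2) + C2*cos(2^(3/4)*z/2))*exp(-2^(3/4)*z/2) + (C3*sin(2^(3/4)*z/2) + C4*cos(2^(3/4)*z/2))*exp(2^(3/4)*z/2)


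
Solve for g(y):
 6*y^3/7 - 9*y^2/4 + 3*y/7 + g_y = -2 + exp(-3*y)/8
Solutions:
 g(y) = C1 - 3*y^4/14 + 3*y^3/4 - 3*y^2/14 - 2*y - exp(-3*y)/24


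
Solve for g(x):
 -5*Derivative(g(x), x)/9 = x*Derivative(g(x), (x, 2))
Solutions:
 g(x) = C1 + C2*x^(4/9)


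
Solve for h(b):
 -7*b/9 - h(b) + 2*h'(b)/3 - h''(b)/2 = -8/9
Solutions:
 h(b) = -7*b/9 + (C1*sin(sqrt(14)*b/3) + C2*cos(sqrt(14)*b/3))*exp(2*b/3) + 10/27


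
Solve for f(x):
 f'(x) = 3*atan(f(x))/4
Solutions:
 Integral(1/atan(_y), (_y, f(x))) = C1 + 3*x/4


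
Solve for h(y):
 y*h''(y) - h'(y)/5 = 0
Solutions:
 h(y) = C1 + C2*y^(6/5)


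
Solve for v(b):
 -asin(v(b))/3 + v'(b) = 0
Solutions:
 Integral(1/asin(_y), (_y, v(b))) = C1 + b/3


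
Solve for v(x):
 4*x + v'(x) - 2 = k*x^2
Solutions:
 v(x) = C1 + k*x^3/3 - 2*x^2 + 2*x


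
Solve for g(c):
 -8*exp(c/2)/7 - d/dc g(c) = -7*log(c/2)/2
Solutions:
 g(c) = C1 + 7*c*log(c)/2 + 7*c*(-1 - log(2))/2 - 16*exp(c/2)/7


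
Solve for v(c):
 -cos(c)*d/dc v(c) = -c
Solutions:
 v(c) = C1 + Integral(c/cos(c), c)


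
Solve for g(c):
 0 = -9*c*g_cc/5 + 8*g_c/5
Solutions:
 g(c) = C1 + C2*c^(17/9)


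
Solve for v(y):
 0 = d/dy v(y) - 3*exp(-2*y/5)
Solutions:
 v(y) = C1 - 15*exp(-2*y/5)/2


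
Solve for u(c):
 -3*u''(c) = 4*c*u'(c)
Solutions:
 u(c) = C1 + C2*erf(sqrt(6)*c/3)


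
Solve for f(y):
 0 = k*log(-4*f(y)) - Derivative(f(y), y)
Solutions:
 Integral(1/(log(-_y) + 2*log(2)), (_y, f(y))) = C1 + k*y


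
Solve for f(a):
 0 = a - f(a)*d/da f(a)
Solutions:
 f(a) = -sqrt(C1 + a^2)
 f(a) = sqrt(C1 + a^2)


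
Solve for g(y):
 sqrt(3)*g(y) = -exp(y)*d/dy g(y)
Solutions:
 g(y) = C1*exp(sqrt(3)*exp(-y))


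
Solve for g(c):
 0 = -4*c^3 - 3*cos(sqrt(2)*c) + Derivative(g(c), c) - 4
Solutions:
 g(c) = C1 + c^4 + 4*c + 3*sqrt(2)*sin(sqrt(2)*c)/2


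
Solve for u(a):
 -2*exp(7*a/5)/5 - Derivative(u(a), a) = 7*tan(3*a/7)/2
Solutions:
 u(a) = C1 - 2*exp(7*a/5)/7 + 49*log(cos(3*a/7))/6


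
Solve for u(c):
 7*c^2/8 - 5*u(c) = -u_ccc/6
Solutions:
 u(c) = C3*exp(30^(1/3)*c) + 7*c^2/40 + (C1*sin(10^(1/3)*3^(5/6)*c/2) + C2*cos(10^(1/3)*3^(5/6)*c/2))*exp(-30^(1/3)*c/2)


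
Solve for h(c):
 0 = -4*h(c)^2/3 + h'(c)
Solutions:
 h(c) = -3/(C1 + 4*c)


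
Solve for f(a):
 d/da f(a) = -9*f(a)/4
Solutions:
 f(a) = C1*exp(-9*a/4)


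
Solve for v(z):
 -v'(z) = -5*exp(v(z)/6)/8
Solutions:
 v(z) = 6*log(-1/(C1 + 5*z)) + 6*log(48)


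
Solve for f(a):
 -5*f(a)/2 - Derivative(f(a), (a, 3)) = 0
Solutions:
 f(a) = C3*exp(-2^(2/3)*5^(1/3)*a/2) + (C1*sin(2^(2/3)*sqrt(3)*5^(1/3)*a/4) + C2*cos(2^(2/3)*sqrt(3)*5^(1/3)*a/4))*exp(2^(2/3)*5^(1/3)*a/4)


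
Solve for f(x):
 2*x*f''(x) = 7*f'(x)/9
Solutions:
 f(x) = C1 + C2*x^(25/18)


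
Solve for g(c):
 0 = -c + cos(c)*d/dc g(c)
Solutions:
 g(c) = C1 + Integral(c/cos(c), c)


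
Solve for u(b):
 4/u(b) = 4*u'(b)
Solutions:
 u(b) = -sqrt(C1 + 2*b)
 u(b) = sqrt(C1 + 2*b)


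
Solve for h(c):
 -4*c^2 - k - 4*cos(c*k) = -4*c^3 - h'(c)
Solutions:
 h(c) = C1 - c^4 + 4*c^3/3 + c*k + 4*sin(c*k)/k


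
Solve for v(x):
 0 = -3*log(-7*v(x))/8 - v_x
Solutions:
 8*Integral(1/(log(-_y) + log(7)), (_y, v(x)))/3 = C1 - x


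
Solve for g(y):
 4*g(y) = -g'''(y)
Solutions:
 g(y) = C3*exp(-2^(2/3)*y) + (C1*sin(2^(2/3)*sqrt(3)*y/2) + C2*cos(2^(2/3)*sqrt(3)*y/2))*exp(2^(2/3)*y/2)


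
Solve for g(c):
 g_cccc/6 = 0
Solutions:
 g(c) = C1 + C2*c + C3*c^2 + C4*c^3


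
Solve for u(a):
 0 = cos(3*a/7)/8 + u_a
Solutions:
 u(a) = C1 - 7*sin(3*a/7)/24


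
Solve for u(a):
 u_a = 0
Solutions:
 u(a) = C1


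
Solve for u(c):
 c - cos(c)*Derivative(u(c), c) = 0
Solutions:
 u(c) = C1 + Integral(c/cos(c), c)


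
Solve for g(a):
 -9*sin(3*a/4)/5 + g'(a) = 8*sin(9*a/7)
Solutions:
 g(a) = C1 - 12*cos(3*a/4)/5 - 56*cos(9*a/7)/9


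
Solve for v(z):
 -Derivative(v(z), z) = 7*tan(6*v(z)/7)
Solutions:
 v(z) = -7*asin(C1*exp(-6*z))/6 + 7*pi/6
 v(z) = 7*asin(C1*exp(-6*z))/6


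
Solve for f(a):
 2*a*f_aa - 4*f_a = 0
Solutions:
 f(a) = C1 + C2*a^3


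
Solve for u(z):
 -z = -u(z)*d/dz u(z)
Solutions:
 u(z) = -sqrt(C1 + z^2)
 u(z) = sqrt(C1 + z^2)


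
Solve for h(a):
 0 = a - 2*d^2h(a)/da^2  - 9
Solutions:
 h(a) = C1 + C2*a + a^3/12 - 9*a^2/4


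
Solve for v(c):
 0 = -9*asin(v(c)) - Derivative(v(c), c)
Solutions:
 Integral(1/asin(_y), (_y, v(c))) = C1 - 9*c


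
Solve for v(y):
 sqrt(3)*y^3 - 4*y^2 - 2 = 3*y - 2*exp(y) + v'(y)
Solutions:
 v(y) = C1 + sqrt(3)*y^4/4 - 4*y^3/3 - 3*y^2/2 - 2*y + 2*exp(y)


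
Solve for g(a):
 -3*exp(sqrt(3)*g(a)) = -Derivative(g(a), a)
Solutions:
 g(a) = sqrt(3)*(2*log(-1/(C1 + 3*a)) - log(3))/6


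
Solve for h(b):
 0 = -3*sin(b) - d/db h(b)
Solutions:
 h(b) = C1 + 3*cos(b)


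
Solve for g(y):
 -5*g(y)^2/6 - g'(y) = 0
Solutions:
 g(y) = 6/(C1 + 5*y)


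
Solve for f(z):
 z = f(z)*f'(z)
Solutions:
 f(z) = -sqrt(C1 + z^2)
 f(z) = sqrt(C1 + z^2)


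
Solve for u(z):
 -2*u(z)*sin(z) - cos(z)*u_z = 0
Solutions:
 u(z) = C1*cos(z)^2


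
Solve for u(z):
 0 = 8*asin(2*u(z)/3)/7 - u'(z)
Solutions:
 Integral(1/asin(2*_y/3), (_y, u(z))) = C1 + 8*z/7


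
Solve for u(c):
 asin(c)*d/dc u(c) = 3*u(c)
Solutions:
 u(c) = C1*exp(3*Integral(1/asin(c), c))


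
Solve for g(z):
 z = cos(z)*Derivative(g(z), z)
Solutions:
 g(z) = C1 + Integral(z/cos(z), z)


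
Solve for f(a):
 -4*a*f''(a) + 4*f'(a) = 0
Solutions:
 f(a) = C1 + C2*a^2


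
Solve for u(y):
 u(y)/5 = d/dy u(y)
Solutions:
 u(y) = C1*exp(y/5)


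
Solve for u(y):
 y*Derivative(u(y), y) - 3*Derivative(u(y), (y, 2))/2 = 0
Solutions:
 u(y) = C1 + C2*erfi(sqrt(3)*y/3)


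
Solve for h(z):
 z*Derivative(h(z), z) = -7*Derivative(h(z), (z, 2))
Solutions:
 h(z) = C1 + C2*erf(sqrt(14)*z/14)


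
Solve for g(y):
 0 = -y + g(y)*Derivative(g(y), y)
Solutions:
 g(y) = -sqrt(C1 + y^2)
 g(y) = sqrt(C1 + y^2)


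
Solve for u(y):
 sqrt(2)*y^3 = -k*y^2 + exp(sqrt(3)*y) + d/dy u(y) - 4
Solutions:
 u(y) = C1 + k*y^3/3 + sqrt(2)*y^4/4 + 4*y - sqrt(3)*exp(sqrt(3)*y)/3


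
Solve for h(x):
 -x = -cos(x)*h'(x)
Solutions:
 h(x) = C1 + Integral(x/cos(x), x)


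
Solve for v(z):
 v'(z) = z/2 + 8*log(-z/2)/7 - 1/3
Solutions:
 v(z) = C1 + z^2/4 + 8*z*log(-z)/7 + z*(-31 - 24*log(2))/21


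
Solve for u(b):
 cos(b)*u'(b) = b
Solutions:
 u(b) = C1 + Integral(b/cos(b), b)


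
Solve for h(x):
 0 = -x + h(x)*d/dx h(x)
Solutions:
 h(x) = -sqrt(C1 + x^2)
 h(x) = sqrt(C1 + x^2)


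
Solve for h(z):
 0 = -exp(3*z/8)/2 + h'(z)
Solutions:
 h(z) = C1 + 4*exp(3*z/8)/3


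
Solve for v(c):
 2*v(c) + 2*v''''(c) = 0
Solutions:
 v(c) = (C1*sin(sqrt(2)*c/2) + C2*cos(sqrt(2)*c/2))*exp(-sqrt(2)*c/2) + (C3*sin(sqrt(2)*c/2) + C4*cos(sqrt(2)*c/2))*exp(sqrt(2)*c/2)


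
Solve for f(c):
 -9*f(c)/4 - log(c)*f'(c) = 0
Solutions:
 f(c) = C1*exp(-9*li(c)/4)


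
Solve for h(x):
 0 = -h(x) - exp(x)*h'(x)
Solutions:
 h(x) = C1*exp(exp(-x))


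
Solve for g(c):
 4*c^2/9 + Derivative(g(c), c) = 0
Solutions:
 g(c) = C1 - 4*c^3/27


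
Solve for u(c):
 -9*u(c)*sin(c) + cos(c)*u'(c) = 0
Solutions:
 u(c) = C1/cos(c)^9


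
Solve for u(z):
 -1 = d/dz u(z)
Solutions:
 u(z) = C1 - z


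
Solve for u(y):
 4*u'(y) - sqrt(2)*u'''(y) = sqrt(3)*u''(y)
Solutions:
 u(y) = C1 + C2*exp(y*(-sqrt(6) + sqrt(2)*sqrt(3 + 16*sqrt(2)))/4) + C3*exp(-y*(sqrt(6) + sqrt(2)*sqrt(3 + 16*sqrt(2)))/4)


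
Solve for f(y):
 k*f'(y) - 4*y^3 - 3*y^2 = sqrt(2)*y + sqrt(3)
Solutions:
 f(y) = C1 + y^4/k + y^3/k + sqrt(2)*y^2/(2*k) + sqrt(3)*y/k


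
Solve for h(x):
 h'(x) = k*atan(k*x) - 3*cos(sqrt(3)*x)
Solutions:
 h(x) = C1 + k*Piecewise((x*atan(k*x) - log(k^2*x^2 + 1)/(2*k), Ne(k, 0)), (0, True)) - sqrt(3)*sin(sqrt(3)*x)


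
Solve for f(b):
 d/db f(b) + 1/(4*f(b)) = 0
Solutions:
 f(b) = -sqrt(C1 - 2*b)/2
 f(b) = sqrt(C1 - 2*b)/2


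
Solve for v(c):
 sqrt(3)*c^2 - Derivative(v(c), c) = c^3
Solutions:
 v(c) = C1 - c^4/4 + sqrt(3)*c^3/3


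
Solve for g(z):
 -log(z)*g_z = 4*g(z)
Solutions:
 g(z) = C1*exp(-4*li(z))


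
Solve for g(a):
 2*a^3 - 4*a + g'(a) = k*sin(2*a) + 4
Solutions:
 g(a) = C1 - a^4/2 + 2*a^2 + 4*a - k*cos(2*a)/2


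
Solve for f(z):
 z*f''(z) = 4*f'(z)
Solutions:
 f(z) = C1 + C2*z^5


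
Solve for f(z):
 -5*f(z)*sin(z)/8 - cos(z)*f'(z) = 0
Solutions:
 f(z) = C1*cos(z)^(5/8)


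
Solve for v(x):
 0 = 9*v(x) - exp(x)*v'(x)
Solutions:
 v(x) = C1*exp(-9*exp(-x))


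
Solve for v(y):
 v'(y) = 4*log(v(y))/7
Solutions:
 li(v(y)) = C1 + 4*y/7


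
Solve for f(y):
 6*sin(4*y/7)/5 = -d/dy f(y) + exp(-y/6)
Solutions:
 f(y) = C1 + 21*cos(4*y/7)/10 - 6*exp(-y/6)


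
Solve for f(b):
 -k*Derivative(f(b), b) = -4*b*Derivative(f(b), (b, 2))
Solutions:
 f(b) = C1 + b^(re(k)/4 + 1)*(C2*sin(log(b)*Abs(im(k))/4) + C3*cos(log(b)*im(k)/4))


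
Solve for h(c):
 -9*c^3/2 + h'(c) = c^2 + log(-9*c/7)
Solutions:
 h(c) = C1 + 9*c^4/8 + c^3/3 + c*log(-c) + c*(-log(7) - 1 + 2*log(3))


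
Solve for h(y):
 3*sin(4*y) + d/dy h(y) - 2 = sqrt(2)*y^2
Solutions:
 h(y) = C1 + sqrt(2)*y^3/3 + 2*y + 3*cos(4*y)/4


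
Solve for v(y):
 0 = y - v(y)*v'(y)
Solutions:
 v(y) = -sqrt(C1 + y^2)
 v(y) = sqrt(C1 + y^2)


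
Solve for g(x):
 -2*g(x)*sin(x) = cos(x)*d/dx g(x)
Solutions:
 g(x) = C1*cos(x)^2


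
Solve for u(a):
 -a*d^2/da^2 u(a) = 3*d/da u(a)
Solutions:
 u(a) = C1 + C2/a^2


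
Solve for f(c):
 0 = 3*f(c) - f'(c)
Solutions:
 f(c) = C1*exp(3*c)


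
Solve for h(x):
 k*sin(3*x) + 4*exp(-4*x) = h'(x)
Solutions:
 h(x) = C1 - k*cos(3*x)/3 - exp(-4*x)


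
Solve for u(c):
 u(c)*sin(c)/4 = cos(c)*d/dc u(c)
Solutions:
 u(c) = C1/cos(c)^(1/4)


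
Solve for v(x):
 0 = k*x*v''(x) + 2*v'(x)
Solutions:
 v(x) = C1 + x^(((re(k) - 2)*re(k) + im(k)^2)/(re(k)^2 + im(k)^2))*(C2*sin(2*log(x)*Abs(im(k))/(re(k)^2 + im(k)^2)) + C3*cos(2*log(x)*im(k)/(re(k)^2 + im(k)^2)))


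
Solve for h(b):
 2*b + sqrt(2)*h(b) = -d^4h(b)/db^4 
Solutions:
 h(b) = -sqrt(2)*b + (C1*sin(2^(5/8)*b/2) + C2*cos(2^(5/8)*b/2))*exp(-2^(5/8)*b/2) + (C3*sin(2^(5/8)*b/2) + C4*cos(2^(5/8)*b/2))*exp(2^(5/8)*b/2)


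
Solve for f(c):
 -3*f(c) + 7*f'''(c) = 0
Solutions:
 f(c) = C3*exp(3^(1/3)*7^(2/3)*c/7) + (C1*sin(3^(5/6)*7^(2/3)*c/14) + C2*cos(3^(5/6)*7^(2/3)*c/14))*exp(-3^(1/3)*7^(2/3)*c/14)


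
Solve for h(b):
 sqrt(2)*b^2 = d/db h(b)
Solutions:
 h(b) = C1 + sqrt(2)*b^3/3


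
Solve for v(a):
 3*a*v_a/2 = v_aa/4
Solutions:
 v(a) = C1 + C2*erfi(sqrt(3)*a)


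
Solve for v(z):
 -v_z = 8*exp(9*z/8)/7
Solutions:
 v(z) = C1 - 64*exp(9*z/8)/63


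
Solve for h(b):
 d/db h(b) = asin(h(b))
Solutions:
 Integral(1/asin(_y), (_y, h(b))) = C1 + b


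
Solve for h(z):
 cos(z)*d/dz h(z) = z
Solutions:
 h(z) = C1 + Integral(z/cos(z), z)


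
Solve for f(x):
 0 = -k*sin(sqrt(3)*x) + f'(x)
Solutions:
 f(x) = C1 - sqrt(3)*k*cos(sqrt(3)*x)/3


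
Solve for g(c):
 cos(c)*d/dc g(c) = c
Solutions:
 g(c) = C1 + Integral(c/cos(c), c)


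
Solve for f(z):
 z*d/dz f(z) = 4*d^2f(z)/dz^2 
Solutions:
 f(z) = C1 + C2*erfi(sqrt(2)*z/4)


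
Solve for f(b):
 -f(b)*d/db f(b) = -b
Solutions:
 f(b) = -sqrt(C1 + b^2)
 f(b) = sqrt(C1 + b^2)


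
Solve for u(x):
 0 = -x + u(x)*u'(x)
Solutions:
 u(x) = -sqrt(C1 + x^2)
 u(x) = sqrt(C1 + x^2)


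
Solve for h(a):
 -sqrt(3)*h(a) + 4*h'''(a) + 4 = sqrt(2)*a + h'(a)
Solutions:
 h(a) = C3*exp(sqrt(3)*a/2) - sqrt(6)*a/3 + (C1*sin(sqrt(5)*a/4) + C2*cos(sqrt(5)*a/4))*exp(-sqrt(3)*a/4) + sqrt(2)/3 + 4*sqrt(3)/3


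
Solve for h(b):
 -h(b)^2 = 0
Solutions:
 h(b) = 0


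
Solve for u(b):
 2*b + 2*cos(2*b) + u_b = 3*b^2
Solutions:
 u(b) = C1 + b^3 - b^2 - sin(2*b)


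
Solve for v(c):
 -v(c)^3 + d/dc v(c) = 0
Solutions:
 v(c) = -sqrt(2)*sqrt(-1/(C1 + c))/2
 v(c) = sqrt(2)*sqrt(-1/(C1 + c))/2


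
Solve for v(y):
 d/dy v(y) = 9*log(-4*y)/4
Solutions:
 v(y) = C1 + 9*y*log(-y)/4 + 9*y*(-1 + 2*log(2))/4


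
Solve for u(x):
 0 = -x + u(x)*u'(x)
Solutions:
 u(x) = -sqrt(C1 + x^2)
 u(x) = sqrt(C1 + x^2)


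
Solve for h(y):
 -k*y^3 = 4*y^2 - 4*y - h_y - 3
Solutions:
 h(y) = C1 + k*y^4/4 + 4*y^3/3 - 2*y^2 - 3*y


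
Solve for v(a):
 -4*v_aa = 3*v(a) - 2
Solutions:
 v(a) = C1*sin(sqrt(3)*a/2) + C2*cos(sqrt(3)*a/2) + 2/3


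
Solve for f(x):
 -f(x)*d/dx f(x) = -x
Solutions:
 f(x) = -sqrt(C1 + x^2)
 f(x) = sqrt(C1 + x^2)


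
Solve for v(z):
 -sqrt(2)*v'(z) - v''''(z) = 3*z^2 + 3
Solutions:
 v(z) = C1 + C4*exp(-2^(1/6)*z) - sqrt(2)*z^3/2 - 3*sqrt(2)*z/2 + (C2*sin(2^(1/6)*sqrt(3)*z/2) + C3*cos(2^(1/6)*sqrt(3)*z/2))*exp(2^(1/6)*z/2)


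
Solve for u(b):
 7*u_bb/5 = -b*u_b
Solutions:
 u(b) = C1 + C2*erf(sqrt(70)*b/14)


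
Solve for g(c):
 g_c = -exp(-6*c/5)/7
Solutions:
 g(c) = C1 + 5*exp(-6*c/5)/42


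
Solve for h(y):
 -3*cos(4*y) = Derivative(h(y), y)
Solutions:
 h(y) = C1 - 3*sin(4*y)/4


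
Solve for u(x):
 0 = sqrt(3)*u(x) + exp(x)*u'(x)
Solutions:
 u(x) = C1*exp(sqrt(3)*exp(-x))


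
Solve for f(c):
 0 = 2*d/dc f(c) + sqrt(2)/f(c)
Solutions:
 f(c) = -sqrt(C1 - sqrt(2)*c)
 f(c) = sqrt(C1 - sqrt(2)*c)


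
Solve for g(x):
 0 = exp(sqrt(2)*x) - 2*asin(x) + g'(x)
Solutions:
 g(x) = C1 + 2*x*asin(x) + 2*sqrt(1 - x^2) - sqrt(2)*exp(sqrt(2)*x)/2


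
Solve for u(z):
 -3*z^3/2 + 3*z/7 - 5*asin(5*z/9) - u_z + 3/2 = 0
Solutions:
 u(z) = C1 - 3*z^4/8 + 3*z^2/14 - 5*z*asin(5*z/9) + 3*z/2 - sqrt(81 - 25*z^2)


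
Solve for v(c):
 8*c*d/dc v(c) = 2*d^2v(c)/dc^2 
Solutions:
 v(c) = C1 + C2*erfi(sqrt(2)*c)


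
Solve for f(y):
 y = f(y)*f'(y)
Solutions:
 f(y) = -sqrt(C1 + y^2)
 f(y) = sqrt(C1 + y^2)


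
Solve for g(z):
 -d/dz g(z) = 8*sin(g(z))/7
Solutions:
 8*z/7 + log(cos(g(z)) - 1)/2 - log(cos(g(z)) + 1)/2 = C1


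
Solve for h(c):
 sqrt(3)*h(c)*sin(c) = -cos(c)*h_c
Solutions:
 h(c) = C1*cos(c)^(sqrt(3))


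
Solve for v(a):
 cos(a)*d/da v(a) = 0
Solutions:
 v(a) = C1


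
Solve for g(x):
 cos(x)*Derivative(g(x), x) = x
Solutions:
 g(x) = C1 + Integral(x/cos(x), x)


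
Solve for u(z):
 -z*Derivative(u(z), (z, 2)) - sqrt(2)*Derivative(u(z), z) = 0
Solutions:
 u(z) = C1 + C2*z^(1 - sqrt(2))


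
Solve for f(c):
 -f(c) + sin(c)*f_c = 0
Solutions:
 f(c) = C1*sqrt(cos(c) - 1)/sqrt(cos(c) + 1)


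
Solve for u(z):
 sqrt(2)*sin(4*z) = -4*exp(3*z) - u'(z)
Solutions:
 u(z) = C1 - 4*exp(3*z)/3 + sqrt(2)*cos(4*z)/4


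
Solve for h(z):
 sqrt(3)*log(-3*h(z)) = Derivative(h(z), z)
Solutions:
 -sqrt(3)*Integral(1/(log(-_y) + log(3)), (_y, h(z)))/3 = C1 - z


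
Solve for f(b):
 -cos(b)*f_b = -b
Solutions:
 f(b) = C1 + Integral(b/cos(b), b)


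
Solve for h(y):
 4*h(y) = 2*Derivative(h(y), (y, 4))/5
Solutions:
 h(y) = C1*exp(-10^(1/4)*y) + C2*exp(10^(1/4)*y) + C3*sin(10^(1/4)*y) + C4*cos(10^(1/4)*y)


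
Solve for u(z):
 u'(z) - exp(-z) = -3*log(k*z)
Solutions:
 u(z) = C1 - 3*z*log(k*z) + 3*z - exp(-z)


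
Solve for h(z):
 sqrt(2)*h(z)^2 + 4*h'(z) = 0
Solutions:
 h(z) = 4/(C1 + sqrt(2)*z)


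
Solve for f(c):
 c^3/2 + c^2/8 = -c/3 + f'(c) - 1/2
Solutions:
 f(c) = C1 + c^4/8 + c^3/24 + c^2/6 + c/2


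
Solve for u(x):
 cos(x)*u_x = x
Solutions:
 u(x) = C1 + Integral(x/cos(x), x)


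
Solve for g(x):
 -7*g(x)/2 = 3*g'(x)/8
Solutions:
 g(x) = C1*exp(-28*x/3)


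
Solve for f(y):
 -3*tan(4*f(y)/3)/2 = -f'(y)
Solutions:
 f(y) = -3*asin(C1*exp(2*y))/4 + 3*pi/4
 f(y) = 3*asin(C1*exp(2*y))/4


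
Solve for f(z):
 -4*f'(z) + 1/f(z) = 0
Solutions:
 f(z) = -sqrt(C1 + 2*z)/2
 f(z) = sqrt(C1 + 2*z)/2


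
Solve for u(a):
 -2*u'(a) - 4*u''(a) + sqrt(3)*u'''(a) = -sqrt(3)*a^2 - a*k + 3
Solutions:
 u(a) = C1 + C2*exp(a*(2*sqrt(3) + sqrt(6)*sqrt(sqrt(3) + 2))/3) + C3*exp(a*(-sqrt(6)*sqrt(sqrt(3) + 2) + 2*sqrt(3))/3) + sqrt(3)*a^3/6 + a^2*k/4 - sqrt(3)*a^2 - a*k + 4*sqrt(3)*a


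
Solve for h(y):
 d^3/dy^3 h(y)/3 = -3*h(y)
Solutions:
 h(y) = C3*exp(-3^(2/3)*y) + (C1*sin(3*3^(1/6)*y/2) + C2*cos(3*3^(1/6)*y/2))*exp(3^(2/3)*y/2)


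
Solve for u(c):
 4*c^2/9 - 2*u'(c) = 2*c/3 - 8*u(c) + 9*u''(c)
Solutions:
 u(c) = C1*exp(c*(-1 + sqrt(73))/9) + C2*exp(-c*(1 + sqrt(73))/9) - c^2/18 + c/18 - 1/9


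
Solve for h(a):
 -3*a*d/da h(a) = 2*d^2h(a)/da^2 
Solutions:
 h(a) = C1 + C2*erf(sqrt(3)*a/2)


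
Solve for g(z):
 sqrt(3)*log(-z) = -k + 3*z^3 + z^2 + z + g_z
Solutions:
 g(z) = C1 - 3*z^4/4 - z^3/3 - z^2/2 + z*(k - sqrt(3)) + sqrt(3)*z*log(-z)


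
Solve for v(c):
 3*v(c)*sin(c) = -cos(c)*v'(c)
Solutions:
 v(c) = C1*cos(c)^3


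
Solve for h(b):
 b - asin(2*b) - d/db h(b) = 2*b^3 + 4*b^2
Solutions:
 h(b) = C1 - b^4/2 - 4*b^3/3 + b^2/2 - b*asin(2*b) - sqrt(1 - 4*b^2)/2


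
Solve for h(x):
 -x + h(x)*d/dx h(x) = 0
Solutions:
 h(x) = -sqrt(C1 + x^2)
 h(x) = sqrt(C1 + x^2)


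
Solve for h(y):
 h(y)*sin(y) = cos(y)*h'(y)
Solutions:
 h(y) = C1/cos(y)


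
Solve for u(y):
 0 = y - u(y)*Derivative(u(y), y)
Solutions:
 u(y) = -sqrt(C1 + y^2)
 u(y) = sqrt(C1 + y^2)


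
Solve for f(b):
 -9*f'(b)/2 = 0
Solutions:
 f(b) = C1


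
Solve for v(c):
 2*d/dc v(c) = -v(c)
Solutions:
 v(c) = C1*exp(-c/2)


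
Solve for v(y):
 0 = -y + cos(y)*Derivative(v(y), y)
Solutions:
 v(y) = C1 + Integral(y/cos(y), y)


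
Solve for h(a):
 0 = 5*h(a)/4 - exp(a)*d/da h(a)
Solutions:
 h(a) = C1*exp(-5*exp(-a)/4)


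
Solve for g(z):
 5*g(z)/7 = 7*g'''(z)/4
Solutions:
 g(z) = C3*exp(140^(1/3)*z/7) + (C1*sin(140^(1/3)*sqrt(3)*z/14) + C2*cos(140^(1/3)*sqrt(3)*z/14))*exp(-140^(1/3)*z/14)


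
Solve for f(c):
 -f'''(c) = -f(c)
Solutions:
 f(c) = C3*exp(c) + (C1*sin(sqrt(3)*c/2) + C2*cos(sqrt(3)*c/2))*exp(-c/2)


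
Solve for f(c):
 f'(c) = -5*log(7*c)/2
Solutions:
 f(c) = C1 - 5*c*log(c)/2 - 5*c*log(7)/2 + 5*c/2


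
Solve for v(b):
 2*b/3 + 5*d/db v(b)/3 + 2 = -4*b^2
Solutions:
 v(b) = C1 - 4*b^3/5 - b^2/5 - 6*b/5


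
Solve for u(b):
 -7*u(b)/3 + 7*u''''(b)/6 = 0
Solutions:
 u(b) = C1*exp(-2^(1/4)*b) + C2*exp(2^(1/4)*b) + C3*sin(2^(1/4)*b) + C4*cos(2^(1/4)*b)


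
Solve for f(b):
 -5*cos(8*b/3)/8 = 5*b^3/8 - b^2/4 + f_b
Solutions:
 f(b) = C1 - 5*b^4/32 + b^3/12 - 15*sin(8*b/3)/64


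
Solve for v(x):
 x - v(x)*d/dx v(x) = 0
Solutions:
 v(x) = -sqrt(C1 + x^2)
 v(x) = sqrt(C1 + x^2)


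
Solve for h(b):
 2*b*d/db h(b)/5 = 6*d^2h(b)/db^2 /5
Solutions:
 h(b) = C1 + C2*erfi(sqrt(6)*b/6)


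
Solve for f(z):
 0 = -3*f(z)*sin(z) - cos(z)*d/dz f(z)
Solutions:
 f(z) = C1*cos(z)^3


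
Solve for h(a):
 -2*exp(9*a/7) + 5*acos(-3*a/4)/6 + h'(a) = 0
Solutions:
 h(a) = C1 - 5*a*acos(-3*a/4)/6 - 5*sqrt(16 - 9*a^2)/18 + 14*exp(9*a/7)/9


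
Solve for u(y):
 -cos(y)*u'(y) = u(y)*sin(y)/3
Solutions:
 u(y) = C1*cos(y)^(1/3)


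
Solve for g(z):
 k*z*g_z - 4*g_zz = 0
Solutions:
 g(z) = Piecewise((-sqrt(2)*sqrt(pi)*C1*erf(sqrt(2)*z*sqrt(-k)/4)/sqrt(-k) - C2, (k > 0) | (k < 0)), (-C1*z - C2, True))


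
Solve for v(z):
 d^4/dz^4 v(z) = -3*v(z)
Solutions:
 v(z) = (C1*sin(sqrt(2)*3^(1/4)*z/2) + C2*cos(sqrt(2)*3^(1/4)*z/2))*exp(-sqrt(2)*3^(1/4)*z/2) + (C3*sin(sqrt(2)*3^(1/4)*z/2) + C4*cos(sqrt(2)*3^(1/4)*z/2))*exp(sqrt(2)*3^(1/4)*z/2)


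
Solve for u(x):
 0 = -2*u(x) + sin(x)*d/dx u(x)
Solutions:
 u(x) = C1*(cos(x) - 1)/(cos(x) + 1)


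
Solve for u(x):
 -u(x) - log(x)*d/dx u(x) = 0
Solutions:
 u(x) = C1*exp(-li(x))


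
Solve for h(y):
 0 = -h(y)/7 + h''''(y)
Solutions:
 h(y) = C1*exp(-7^(3/4)*y/7) + C2*exp(7^(3/4)*y/7) + C3*sin(7^(3/4)*y/7) + C4*cos(7^(3/4)*y/7)


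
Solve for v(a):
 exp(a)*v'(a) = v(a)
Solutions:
 v(a) = C1*exp(-exp(-a))


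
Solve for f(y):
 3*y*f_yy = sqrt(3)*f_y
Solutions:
 f(y) = C1 + C2*y^(sqrt(3)/3 + 1)


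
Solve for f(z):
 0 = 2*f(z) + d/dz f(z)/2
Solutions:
 f(z) = C1*exp(-4*z)


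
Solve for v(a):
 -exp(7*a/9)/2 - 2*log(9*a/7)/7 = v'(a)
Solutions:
 v(a) = C1 - 2*a*log(a)/7 + 2*a*(-2*log(3) + 1 + log(7))/7 - 9*exp(7*a/9)/14


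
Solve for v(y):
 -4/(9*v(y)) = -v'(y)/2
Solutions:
 v(y) = -sqrt(C1 + 16*y)/3
 v(y) = sqrt(C1 + 16*y)/3


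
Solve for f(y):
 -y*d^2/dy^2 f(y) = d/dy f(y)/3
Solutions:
 f(y) = C1 + C2*y^(2/3)


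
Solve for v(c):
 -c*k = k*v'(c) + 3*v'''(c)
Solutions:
 v(c) = C1 + C2*exp(-sqrt(3)*c*sqrt(-k)/3) + C3*exp(sqrt(3)*c*sqrt(-k)/3) - c^2/2


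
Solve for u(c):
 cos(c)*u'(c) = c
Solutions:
 u(c) = C1 + Integral(c/cos(c), c)


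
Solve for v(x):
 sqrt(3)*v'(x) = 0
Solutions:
 v(x) = C1


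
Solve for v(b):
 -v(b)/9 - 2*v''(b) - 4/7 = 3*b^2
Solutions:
 v(b) = C1*sin(sqrt(2)*b/6) + C2*cos(sqrt(2)*b/6) - 27*b^2 + 6768/7


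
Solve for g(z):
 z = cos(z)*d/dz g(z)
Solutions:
 g(z) = C1 + Integral(z/cos(z), z)


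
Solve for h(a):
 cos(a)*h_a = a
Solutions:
 h(a) = C1 + Integral(a/cos(a), a)


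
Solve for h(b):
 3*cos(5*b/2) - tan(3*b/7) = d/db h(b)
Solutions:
 h(b) = C1 + 7*log(cos(3*b/7))/3 + 6*sin(5*b/2)/5


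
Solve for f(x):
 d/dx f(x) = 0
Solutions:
 f(x) = C1


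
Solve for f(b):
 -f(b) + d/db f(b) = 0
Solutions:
 f(b) = C1*exp(b)


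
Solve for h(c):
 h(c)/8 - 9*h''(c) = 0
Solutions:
 h(c) = C1*exp(-sqrt(2)*c/12) + C2*exp(sqrt(2)*c/12)


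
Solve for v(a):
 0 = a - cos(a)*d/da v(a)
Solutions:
 v(a) = C1 + Integral(a/cos(a), a)


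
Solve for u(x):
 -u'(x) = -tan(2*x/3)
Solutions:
 u(x) = C1 - 3*log(cos(2*x/3))/2


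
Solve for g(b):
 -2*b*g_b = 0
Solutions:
 g(b) = C1


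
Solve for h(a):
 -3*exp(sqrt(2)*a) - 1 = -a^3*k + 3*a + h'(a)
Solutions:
 h(a) = C1 + a^4*k/4 - 3*a^2/2 - a - 3*sqrt(2)*exp(sqrt(2)*a)/2


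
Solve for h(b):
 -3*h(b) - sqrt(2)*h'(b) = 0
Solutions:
 h(b) = C1*exp(-3*sqrt(2)*b/2)


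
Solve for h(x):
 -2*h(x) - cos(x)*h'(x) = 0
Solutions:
 h(x) = C1*(sin(x) - 1)/(sin(x) + 1)


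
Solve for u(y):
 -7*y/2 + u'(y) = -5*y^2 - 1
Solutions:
 u(y) = C1 - 5*y^3/3 + 7*y^2/4 - y


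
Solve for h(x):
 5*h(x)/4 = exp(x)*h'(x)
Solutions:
 h(x) = C1*exp(-5*exp(-x)/4)


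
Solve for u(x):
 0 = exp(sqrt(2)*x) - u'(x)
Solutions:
 u(x) = C1 + sqrt(2)*exp(sqrt(2)*x)/2


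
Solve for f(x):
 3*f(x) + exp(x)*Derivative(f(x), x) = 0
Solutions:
 f(x) = C1*exp(3*exp(-x))


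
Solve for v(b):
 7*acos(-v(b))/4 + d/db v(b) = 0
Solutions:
 Integral(1/acos(-_y), (_y, v(b))) = C1 - 7*b/4


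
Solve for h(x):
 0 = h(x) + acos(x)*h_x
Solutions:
 h(x) = C1*exp(-Integral(1/acos(x), x))


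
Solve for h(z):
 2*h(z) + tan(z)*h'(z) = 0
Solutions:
 h(z) = C1/sin(z)^2


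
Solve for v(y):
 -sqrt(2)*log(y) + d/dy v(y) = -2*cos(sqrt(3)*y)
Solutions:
 v(y) = C1 + sqrt(2)*y*(log(y) - 1) - 2*sqrt(3)*sin(sqrt(3)*y)/3


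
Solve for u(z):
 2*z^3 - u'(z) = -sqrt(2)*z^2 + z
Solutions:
 u(z) = C1 + z^4/2 + sqrt(2)*z^3/3 - z^2/2


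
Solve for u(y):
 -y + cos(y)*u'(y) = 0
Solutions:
 u(y) = C1 + Integral(y/cos(y), y)


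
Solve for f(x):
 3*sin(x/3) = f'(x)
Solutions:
 f(x) = C1 - 9*cos(x/3)


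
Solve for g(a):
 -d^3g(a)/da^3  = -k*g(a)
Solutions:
 g(a) = C1*exp(a*k^(1/3)) + C2*exp(a*k^(1/3)*(-1 + sqrt(3)*I)/2) + C3*exp(-a*k^(1/3)*(1 + sqrt(3)*I)/2)


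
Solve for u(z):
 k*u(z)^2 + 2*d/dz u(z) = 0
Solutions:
 u(z) = 2/(C1 + k*z)


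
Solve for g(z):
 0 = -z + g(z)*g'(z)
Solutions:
 g(z) = -sqrt(C1 + z^2)
 g(z) = sqrt(C1 + z^2)


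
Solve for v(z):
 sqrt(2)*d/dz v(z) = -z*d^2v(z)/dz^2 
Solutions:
 v(z) = C1 + C2*z^(1 - sqrt(2))


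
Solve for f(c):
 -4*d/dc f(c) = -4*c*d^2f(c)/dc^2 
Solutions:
 f(c) = C1 + C2*c^2


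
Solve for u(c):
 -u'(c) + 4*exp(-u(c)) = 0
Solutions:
 u(c) = log(C1 + 4*c)


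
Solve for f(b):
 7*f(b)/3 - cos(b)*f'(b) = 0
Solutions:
 f(b) = C1*(sin(b) + 1)^(7/6)/(sin(b) - 1)^(7/6)


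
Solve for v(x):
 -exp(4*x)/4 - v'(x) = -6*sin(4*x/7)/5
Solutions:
 v(x) = C1 - exp(4*x)/16 - 21*cos(4*x/7)/10


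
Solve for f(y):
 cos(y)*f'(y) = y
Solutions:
 f(y) = C1 + Integral(y/cos(y), y)


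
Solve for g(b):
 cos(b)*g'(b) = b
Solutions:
 g(b) = C1 + Integral(b/cos(b), b)


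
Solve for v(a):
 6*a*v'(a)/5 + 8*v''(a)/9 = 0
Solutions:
 v(a) = C1 + C2*erf(3*sqrt(30)*a/20)


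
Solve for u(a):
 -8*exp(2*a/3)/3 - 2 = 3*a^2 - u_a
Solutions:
 u(a) = C1 + a^3 + 2*a + 4*exp(2*a/3)


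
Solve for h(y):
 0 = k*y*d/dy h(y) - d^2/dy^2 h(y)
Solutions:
 h(y) = Piecewise((-sqrt(2)*sqrt(pi)*C1*erf(sqrt(2)*y*sqrt(-k)/2)/(2*sqrt(-k)) - C2, (k > 0) | (k < 0)), (-C1*y - C2, True))


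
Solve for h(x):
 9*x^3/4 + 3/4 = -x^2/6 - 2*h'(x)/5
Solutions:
 h(x) = C1 - 45*x^4/32 - 5*x^3/36 - 15*x/8


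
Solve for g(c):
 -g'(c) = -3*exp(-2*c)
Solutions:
 g(c) = C1 - 3*exp(-2*c)/2


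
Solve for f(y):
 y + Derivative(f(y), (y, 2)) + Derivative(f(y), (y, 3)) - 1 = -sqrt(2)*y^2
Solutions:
 f(y) = C1 + C2*y + C3*exp(-y) - sqrt(2)*y^4/12 + y^3*(-1 + 2*sqrt(2))/6 + y^2*(1 - sqrt(2))


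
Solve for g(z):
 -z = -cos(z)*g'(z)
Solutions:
 g(z) = C1 + Integral(z/cos(z), z)


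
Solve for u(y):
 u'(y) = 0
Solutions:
 u(y) = C1


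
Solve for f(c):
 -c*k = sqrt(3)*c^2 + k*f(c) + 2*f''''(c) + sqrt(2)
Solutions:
 f(c) = C1*exp(-2^(3/4)*c*(-k)^(1/4)/2) + C2*exp(2^(3/4)*c*(-k)^(1/4)/2) + C3*exp(-2^(3/4)*I*c*(-k)^(1/4)/2) + C4*exp(2^(3/4)*I*c*(-k)^(1/4)/2) - sqrt(3)*c^2/k - c - sqrt(2)/k


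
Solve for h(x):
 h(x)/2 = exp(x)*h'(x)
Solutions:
 h(x) = C1*exp(-exp(-x)/2)


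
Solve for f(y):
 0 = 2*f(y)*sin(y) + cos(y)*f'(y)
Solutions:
 f(y) = C1*cos(y)^2


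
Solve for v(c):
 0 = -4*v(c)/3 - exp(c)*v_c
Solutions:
 v(c) = C1*exp(4*exp(-c)/3)


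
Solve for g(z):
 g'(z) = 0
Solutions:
 g(z) = C1


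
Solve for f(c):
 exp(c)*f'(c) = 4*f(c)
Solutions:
 f(c) = C1*exp(-4*exp(-c))


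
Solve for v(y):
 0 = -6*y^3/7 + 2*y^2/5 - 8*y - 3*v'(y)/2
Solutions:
 v(y) = C1 - y^4/7 + 4*y^3/45 - 8*y^2/3


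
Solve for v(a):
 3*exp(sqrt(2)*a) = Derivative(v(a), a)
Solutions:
 v(a) = C1 + 3*sqrt(2)*exp(sqrt(2)*a)/2


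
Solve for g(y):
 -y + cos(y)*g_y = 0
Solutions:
 g(y) = C1 + Integral(y/cos(y), y)


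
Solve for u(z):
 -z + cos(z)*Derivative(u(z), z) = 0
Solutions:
 u(z) = C1 + Integral(z/cos(z), z)


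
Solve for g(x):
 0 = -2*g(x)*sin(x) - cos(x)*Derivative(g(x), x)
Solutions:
 g(x) = C1*cos(x)^2


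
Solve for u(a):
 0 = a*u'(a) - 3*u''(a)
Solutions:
 u(a) = C1 + C2*erfi(sqrt(6)*a/6)


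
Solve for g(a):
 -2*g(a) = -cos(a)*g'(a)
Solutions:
 g(a) = C1*(sin(a) + 1)/(sin(a) - 1)


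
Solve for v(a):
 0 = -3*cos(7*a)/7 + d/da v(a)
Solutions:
 v(a) = C1 + 3*sin(7*a)/49


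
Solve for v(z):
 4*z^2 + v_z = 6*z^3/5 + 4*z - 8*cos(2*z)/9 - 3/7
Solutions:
 v(z) = C1 + 3*z^4/10 - 4*z^3/3 + 2*z^2 - 3*z/7 - 8*sin(z)*cos(z)/9


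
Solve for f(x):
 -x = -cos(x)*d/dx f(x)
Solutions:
 f(x) = C1 + Integral(x/cos(x), x)


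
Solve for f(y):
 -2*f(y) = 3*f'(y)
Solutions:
 f(y) = C1*exp(-2*y/3)


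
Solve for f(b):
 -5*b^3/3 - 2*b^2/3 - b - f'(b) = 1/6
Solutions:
 f(b) = C1 - 5*b^4/12 - 2*b^3/9 - b^2/2 - b/6


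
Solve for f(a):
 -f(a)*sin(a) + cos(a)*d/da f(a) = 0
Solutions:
 f(a) = C1/cos(a)


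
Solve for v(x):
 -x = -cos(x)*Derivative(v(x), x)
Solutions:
 v(x) = C1 + Integral(x/cos(x), x)


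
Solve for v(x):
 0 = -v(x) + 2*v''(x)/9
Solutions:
 v(x) = C1*exp(-3*sqrt(2)*x/2) + C2*exp(3*sqrt(2)*x/2)


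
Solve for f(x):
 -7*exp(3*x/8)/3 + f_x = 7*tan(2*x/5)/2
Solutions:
 f(x) = C1 + 56*exp(3*x/8)/9 - 35*log(cos(2*x/5))/4


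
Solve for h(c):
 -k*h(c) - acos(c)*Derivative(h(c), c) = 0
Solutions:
 h(c) = C1*exp(-k*Integral(1/acos(c), c))


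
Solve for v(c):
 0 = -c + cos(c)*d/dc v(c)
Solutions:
 v(c) = C1 + Integral(c/cos(c), c)


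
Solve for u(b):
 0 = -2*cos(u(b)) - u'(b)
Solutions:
 u(b) = pi - asin((C1 + exp(4*b))/(C1 - exp(4*b)))
 u(b) = asin((C1 + exp(4*b))/(C1 - exp(4*b)))


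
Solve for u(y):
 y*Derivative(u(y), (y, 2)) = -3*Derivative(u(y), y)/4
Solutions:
 u(y) = C1 + C2*y^(1/4)


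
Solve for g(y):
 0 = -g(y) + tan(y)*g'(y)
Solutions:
 g(y) = C1*sin(y)


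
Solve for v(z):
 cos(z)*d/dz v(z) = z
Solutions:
 v(z) = C1 + Integral(z/cos(z), z)


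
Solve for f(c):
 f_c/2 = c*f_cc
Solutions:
 f(c) = C1 + C2*c^(3/2)


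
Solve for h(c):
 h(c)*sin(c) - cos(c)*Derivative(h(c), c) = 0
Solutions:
 h(c) = C1/cos(c)


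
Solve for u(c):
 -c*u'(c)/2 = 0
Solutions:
 u(c) = C1


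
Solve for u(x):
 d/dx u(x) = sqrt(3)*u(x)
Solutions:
 u(x) = C1*exp(sqrt(3)*x)


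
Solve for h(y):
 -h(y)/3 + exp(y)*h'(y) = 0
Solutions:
 h(y) = C1*exp(-exp(-y)/3)


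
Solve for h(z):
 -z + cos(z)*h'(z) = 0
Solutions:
 h(z) = C1 + Integral(z/cos(z), z)


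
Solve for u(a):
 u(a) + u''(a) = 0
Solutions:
 u(a) = C1*sin(a) + C2*cos(a)


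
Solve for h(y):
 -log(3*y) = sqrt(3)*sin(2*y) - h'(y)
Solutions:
 h(y) = C1 + y*log(y) - y + y*log(3) - sqrt(3)*cos(2*y)/2


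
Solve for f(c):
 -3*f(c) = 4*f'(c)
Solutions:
 f(c) = C1*exp(-3*c/4)


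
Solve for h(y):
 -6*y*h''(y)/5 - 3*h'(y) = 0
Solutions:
 h(y) = C1 + C2/y^(3/2)


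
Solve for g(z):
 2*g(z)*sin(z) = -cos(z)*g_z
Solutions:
 g(z) = C1*cos(z)^2


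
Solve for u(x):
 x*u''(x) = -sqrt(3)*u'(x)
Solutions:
 u(x) = C1 + C2*x^(1 - sqrt(3))


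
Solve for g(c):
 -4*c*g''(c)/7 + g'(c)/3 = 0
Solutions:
 g(c) = C1 + C2*c^(19/12)


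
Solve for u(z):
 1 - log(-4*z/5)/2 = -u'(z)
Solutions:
 u(z) = C1 + z*log(-z)/2 + z*(-3/2 - log(5)/2 + log(2))


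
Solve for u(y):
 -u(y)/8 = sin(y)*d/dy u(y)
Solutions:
 u(y) = C1*(cos(y) + 1)^(1/16)/(cos(y) - 1)^(1/16)


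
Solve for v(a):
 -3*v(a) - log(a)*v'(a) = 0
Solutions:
 v(a) = C1*exp(-3*li(a))


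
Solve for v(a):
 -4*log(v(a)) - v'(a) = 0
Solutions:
 li(v(a)) = C1 - 4*a


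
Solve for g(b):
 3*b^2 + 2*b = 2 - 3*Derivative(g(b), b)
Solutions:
 g(b) = C1 - b^3/3 - b^2/3 + 2*b/3


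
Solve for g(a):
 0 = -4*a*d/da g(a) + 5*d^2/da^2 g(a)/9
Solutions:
 g(a) = C1 + C2*erfi(3*sqrt(10)*a/5)
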